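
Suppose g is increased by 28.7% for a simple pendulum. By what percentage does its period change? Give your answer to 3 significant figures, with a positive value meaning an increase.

T ∝ 1/√g, so T'/T = 1/√(1.287) = 0.8815.
Percentage change in T = (0.8815 − 1) × 100% = -11.9%.

-11.9%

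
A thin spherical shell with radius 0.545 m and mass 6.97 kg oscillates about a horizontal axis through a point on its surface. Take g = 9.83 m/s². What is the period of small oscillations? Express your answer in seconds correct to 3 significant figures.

I_cm = (2/3)mr² = 1.380 kg·m². The pivot is at distance d = 0.545 m from the centre of mass.
By the parallel-axis theorem, I = I_cm + md² = 1.380 + 2.070 = 3.450 kg·m².
T = 2π√(I/(mgd)) = 2π√(3.450/(6.97 × 9.83 × 0.545)) = 1.91 s.

1.91 s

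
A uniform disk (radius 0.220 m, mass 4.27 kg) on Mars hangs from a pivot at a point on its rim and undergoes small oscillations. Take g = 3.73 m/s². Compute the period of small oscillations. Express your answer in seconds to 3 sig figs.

1.87 s

I_cm = ½mr² = 0.1033 kg·m². The pivot is at distance d = 0.220 m from the centre of mass.
By the parallel-axis theorem, I = I_cm + md² = 0.1033 + 0.2067 = 0.3100 kg·m².
T = 2π√(I/(mgd)) = 2π√(0.3100/(4.27 × 3.73 × 0.220)) = 1.87 s.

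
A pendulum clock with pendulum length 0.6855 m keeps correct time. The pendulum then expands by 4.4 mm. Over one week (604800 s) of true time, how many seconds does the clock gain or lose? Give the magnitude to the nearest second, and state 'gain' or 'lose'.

T ∝ √L, so T'/T = √(0.68990/0.6855) = 1.00320.
In 604800 s of true time the clock registers 604800/1.00320 = 602868.3 s, so it loses 1932 s.

lose 1932 s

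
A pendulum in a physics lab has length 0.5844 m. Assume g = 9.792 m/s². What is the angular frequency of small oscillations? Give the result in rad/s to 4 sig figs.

ω = √(g/L) = √(9.792/0.5844) = 4.093 rad/s.

4.093 rad/s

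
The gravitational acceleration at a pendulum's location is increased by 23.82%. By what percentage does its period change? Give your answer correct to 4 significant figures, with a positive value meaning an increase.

-10.13%

T ∝ 1/√g, so T'/T = 1/√(1.2382) = 0.89868.
Percentage change in T = (0.89868 − 1) × 100% = -10.13%.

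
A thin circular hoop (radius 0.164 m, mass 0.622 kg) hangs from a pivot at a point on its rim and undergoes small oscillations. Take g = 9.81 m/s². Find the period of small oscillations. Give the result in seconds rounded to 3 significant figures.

I_cm = mr² = 0.01673 kg·m². The pivot is at distance d = 0.164 m from the centre of mass.
By the parallel-axis theorem, I = I_cm + md² = 0.01673 + 0.01673 = 0.03346 kg·m².
T = 2π√(I/(mgd)) = 2π√(0.03346/(0.622 × 9.81 × 0.164)) = 1.15 s.

1.15 s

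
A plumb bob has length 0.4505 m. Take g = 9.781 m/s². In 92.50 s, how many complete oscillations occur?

68

T = 2π√(L/g) = 2π√(0.4505/9.781) = 1.3485 s.
Number of complete oscillations = ⌊92.50/1.3485⌋ = ⌊68.597⌋ = 68.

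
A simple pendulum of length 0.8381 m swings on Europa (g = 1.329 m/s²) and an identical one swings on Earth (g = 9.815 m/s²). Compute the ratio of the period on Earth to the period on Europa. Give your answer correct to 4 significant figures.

0.3680

T ∝ 1/√g, so T₂/T₁ = √(g₁/g₂) = √(1.329/9.815) = 0.3680.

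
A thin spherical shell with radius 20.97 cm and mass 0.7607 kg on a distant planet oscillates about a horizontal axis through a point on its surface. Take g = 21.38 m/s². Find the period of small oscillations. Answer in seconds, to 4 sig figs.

I_cm = (2/3)mr² = 0.022301 kg·m². The pivot is at distance d = 0.2097 m from the centre of mass.
By the parallel-axis theorem, I = I_cm + md² = 0.022301 + 0.033451 = 0.055752 kg·m².
T = 2π√(I/(mgd)) = 2π√(0.055752/(0.7607 × 21.38 × 0.2097)) = 0.8033 s.

0.8033 s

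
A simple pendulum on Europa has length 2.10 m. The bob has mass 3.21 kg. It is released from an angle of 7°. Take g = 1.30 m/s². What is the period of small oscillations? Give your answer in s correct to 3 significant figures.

7.99 s

T = 2π√(L/g) = 2π√(2.10/1.30) = 2π × 1.271 = 7.99 s.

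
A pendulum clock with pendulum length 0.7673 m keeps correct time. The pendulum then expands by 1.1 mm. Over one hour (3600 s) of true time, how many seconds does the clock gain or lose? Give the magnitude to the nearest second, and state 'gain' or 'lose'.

T ∝ √L, so T'/T = √(0.76840/0.7673) = 1.00072.
In 3600 s of true time the clock registers 3600/1.00072 = 3597.4 s, so it loses 3 s.

lose 3 s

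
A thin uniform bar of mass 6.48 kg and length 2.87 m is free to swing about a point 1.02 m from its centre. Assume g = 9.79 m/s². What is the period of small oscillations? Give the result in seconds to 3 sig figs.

2.61 s

For a physical pendulum T = 2π√(I/(mgd)), with d = 1.020 m from pivot to centre of mass.
I_cm = mL²/12 = 6.48 × 2.87²/12 = 4.448 kg·m²; I = I_cm + md² = 4.448 + 6.48 × 1.020² = 11.19 kg·m².
T = 2π√(11.19/(6.48 × 9.79 × 1.020)) = 2.61 s.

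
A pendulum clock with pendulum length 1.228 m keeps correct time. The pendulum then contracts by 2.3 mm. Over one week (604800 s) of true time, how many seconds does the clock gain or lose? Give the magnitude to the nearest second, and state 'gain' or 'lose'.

gain 567 s

T ∝ √L, so T'/T = √(1.22570/1.228) = 0.999063.
In 604800 s of true time the clock registers 604800/0.999063 = 605367.2 s, so it gains 567 s.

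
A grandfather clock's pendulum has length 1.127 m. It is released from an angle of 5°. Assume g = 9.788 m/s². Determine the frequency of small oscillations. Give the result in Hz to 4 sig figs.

0.4690 Hz

T = 2π√(L/g) = 2π√(1.127/9.788) = 2.1320 s, so f = 1/T = 0.4690 Hz.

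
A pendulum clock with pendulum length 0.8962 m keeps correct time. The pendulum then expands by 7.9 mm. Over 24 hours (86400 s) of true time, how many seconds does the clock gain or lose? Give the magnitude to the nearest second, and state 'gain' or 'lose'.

T ∝ √L, so T'/T = √(0.90410/0.8962) = 1.00440.
In 86400 s of true time the clock registers 86400/1.00440 = 86021.7 s, so it loses 378 s.

lose 378 s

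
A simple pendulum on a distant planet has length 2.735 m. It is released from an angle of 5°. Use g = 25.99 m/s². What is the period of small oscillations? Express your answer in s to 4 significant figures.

T = 2π√(L/g) = 2π√(2.735/25.99) = 2π × 0.32440 = 2.038 s.

2.038 s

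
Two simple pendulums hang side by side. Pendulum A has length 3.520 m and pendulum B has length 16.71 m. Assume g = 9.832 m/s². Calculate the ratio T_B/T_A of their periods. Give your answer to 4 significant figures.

2.179

T ∝ √L, so T_B/T_A = √(L_B/L_A) = √(16.71/3.520) = 2.179.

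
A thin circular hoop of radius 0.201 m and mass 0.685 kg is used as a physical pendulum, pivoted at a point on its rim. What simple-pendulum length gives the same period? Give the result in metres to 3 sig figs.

0.402 m

The equivalent simple-pendulum length is L_eq = I/(md), where I is about the pivot and d = 0.2010 m.
I_cm = mR² = 0.02767 kg·m², so I = I_cm + md² = 0.02767 + 0.02767 = 0.05535 kg·m².
L_eq = 0.05535/(0.685 × 0.2010) = 0.402 m.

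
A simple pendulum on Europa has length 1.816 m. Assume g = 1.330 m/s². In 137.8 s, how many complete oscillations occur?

T = 2π√(L/g) = 2π√(1.816/1.330) = 7.3420 s.
Number of complete oscillations = ⌊137.8/7.3420⌋ = ⌊18.769⌋ = 18.

18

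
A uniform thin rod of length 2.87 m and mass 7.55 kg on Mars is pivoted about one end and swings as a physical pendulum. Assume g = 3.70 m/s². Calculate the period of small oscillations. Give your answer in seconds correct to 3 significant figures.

For a physical pendulum T = 2π√(I/(mgd)), with d = 1.435 m from pivot to centre of mass.
I_cm = mL²/12 = 7.55 × 2.87²/12 = 5.182 kg·m²; I = I_cm + md² = 5.182 + 7.55 × 1.435² = 20.73 kg·m².
T = 2π√(20.73/(7.55 × 3.70 × 1.435)) = 4.52 s.

4.52 s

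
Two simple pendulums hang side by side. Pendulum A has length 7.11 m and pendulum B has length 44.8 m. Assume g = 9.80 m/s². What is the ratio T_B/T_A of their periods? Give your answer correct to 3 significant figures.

2.51

T ∝ √L, so T_B/T_A = √(L_B/L_A) = √(44.8/7.11) = 2.51.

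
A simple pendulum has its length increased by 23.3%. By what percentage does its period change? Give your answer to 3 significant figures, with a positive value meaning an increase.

11.0%

T ∝ √L, so T'/T = √(1.233) = 1.110.
Percentage change in T = (1.110 − 1) × 100% = 11.0%.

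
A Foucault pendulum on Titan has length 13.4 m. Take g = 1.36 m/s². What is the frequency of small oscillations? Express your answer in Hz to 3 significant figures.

0.0507 Hz

T = 2π√(L/g) = 2π√(13.4/1.36) = 19.72 s, so f = 1/T = 0.0507 Hz.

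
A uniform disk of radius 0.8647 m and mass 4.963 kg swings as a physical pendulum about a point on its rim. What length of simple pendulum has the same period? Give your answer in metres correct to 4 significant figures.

1.297 m

The equivalent simple-pendulum length is L_eq = I/(md), where I is about the pivot and d = 0.86470 m.
I_cm = ½mR² = 1.8554 kg·m², so I = I_cm + md² = 1.8554 + 3.7109 = 5.5663 kg·m².
L_eq = 5.5663/(4.963 × 0.86470) = 1.297 m.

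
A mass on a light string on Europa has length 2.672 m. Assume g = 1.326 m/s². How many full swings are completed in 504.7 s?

56

T = 2π√(L/g) = 2π√(2.672/1.326) = 8.9192 s.
Number of complete oscillations = ⌊504.7/8.9192⌋ = ⌊56.586⌋ = 56.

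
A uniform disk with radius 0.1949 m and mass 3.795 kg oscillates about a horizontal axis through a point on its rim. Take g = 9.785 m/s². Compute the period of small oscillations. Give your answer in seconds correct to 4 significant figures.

I_cm = ½mr² = 0.072078 kg·m². The pivot is at distance d = 0.1949 m from the centre of mass.
By the parallel-axis theorem, I = I_cm + md² = 0.072078 + 0.14416 = 0.21624 kg·m².
T = 2π√(I/(mgd)) = 2π√(0.21624/(3.795 × 9.785 × 0.1949)) = 1.086 s.

1.086 s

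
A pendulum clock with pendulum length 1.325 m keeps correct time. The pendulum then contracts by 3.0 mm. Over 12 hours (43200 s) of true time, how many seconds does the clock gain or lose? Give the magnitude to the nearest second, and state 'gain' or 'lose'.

gain 49 s

T ∝ √L, so T'/T = √(1.32200/1.325) = 0.998867.
In 43200 s of true time the clock registers 43200/0.998867 = 43249.0 s, so it gains 49 s.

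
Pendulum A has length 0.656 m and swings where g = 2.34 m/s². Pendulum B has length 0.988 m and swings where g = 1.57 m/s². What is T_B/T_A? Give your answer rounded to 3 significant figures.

T = 2π√(L/g), so T_B/T_A = √((L_B/g_B)/(L_A/g_A)) = √((0.988/1.57)/(0.656/2.34)) = 1.50.

1.50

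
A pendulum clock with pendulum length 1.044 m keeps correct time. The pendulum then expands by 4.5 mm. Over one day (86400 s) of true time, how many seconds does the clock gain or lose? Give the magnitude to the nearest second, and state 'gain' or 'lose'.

lose 186 s

T ∝ √L, so T'/T = √(1.04850/1.044) = 1.00215.
In 86400 s of true time the clock registers 86400/1.00215 = 86214.4 s, so it loses 186 s.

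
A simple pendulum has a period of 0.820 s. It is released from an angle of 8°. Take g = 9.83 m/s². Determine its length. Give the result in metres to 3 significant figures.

From T = 2π√(L/g), L = gT²/(4π²) = 9.83 × 0.8200²/(4π²) = 0.167 m.

0.167 m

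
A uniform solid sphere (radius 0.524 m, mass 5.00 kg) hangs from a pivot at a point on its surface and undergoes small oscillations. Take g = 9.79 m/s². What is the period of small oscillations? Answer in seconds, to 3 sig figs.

1.72 s

I_cm = (2/5)mr² = 0.5492 kg·m². The pivot is at distance d = 0.524 m from the centre of mass.
By the parallel-axis theorem, I = I_cm + md² = 0.5492 + 1.373 = 1.922 kg·m².
T = 2π√(I/(mgd)) = 2π√(1.922/(5.00 × 9.79 × 0.524)) = 1.72 s.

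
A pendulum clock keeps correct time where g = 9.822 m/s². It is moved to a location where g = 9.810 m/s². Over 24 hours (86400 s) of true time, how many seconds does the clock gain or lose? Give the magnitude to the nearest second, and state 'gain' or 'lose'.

lose 53 s

The clock's period scales as T ∝ 1/√g, so T'/T = √(9.822/9.810) = 1.00061.
In 86400 s of true time the clock registers 86400/1.00061 = 86347.2 s, so it loses 53 s.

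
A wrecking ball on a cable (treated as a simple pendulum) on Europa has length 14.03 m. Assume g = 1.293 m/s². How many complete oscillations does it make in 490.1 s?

23

T = 2π√(L/g) = 2π√(14.03/1.293) = 20.697 s.
Number of complete oscillations = ⌊490.1/20.697⌋ = ⌊23.680⌋ = 23.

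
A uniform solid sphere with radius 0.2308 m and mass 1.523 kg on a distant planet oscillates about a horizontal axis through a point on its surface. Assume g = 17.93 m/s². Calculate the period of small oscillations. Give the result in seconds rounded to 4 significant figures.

I_cm = (2/5)mr² = 0.032451 kg·m². The pivot is at distance d = 0.2308 m from the centre of mass.
By the parallel-axis theorem, I = I_cm + md² = 0.032451 + 0.081128 = 0.11358 kg·m².
T = 2π√(I/(mgd)) = 2π√(0.11358/(1.523 × 17.93 × 0.2308)) = 0.8435 s.

0.8435 s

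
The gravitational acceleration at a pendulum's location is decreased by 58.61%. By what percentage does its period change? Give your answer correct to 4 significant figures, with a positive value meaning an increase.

55.44%

T ∝ 1/√g, so T'/T = 1/√(0.41390) = 1.5544.
Percentage change in T = (1.5544 − 1) × 100% = 55.44%.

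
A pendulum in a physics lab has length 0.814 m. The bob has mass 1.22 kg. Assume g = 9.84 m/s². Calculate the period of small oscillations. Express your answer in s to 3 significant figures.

T = 2π√(L/g) = 2π√(0.814/9.84) = 2π × 0.2876 = 1.81 s.

1.81 s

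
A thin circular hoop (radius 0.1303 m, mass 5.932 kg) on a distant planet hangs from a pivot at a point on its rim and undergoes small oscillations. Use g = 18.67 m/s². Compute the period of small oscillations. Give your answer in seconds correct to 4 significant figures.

0.7423 s

I_cm = mr² = 0.10071 kg·m². The pivot is at distance d = 0.1303 m from the centre of mass.
By the parallel-axis theorem, I = I_cm + md² = 0.10071 + 0.10071 = 0.20143 kg·m².
T = 2π√(I/(mgd)) = 2π√(0.20143/(5.932 × 18.67 × 0.1303)) = 0.7423 s.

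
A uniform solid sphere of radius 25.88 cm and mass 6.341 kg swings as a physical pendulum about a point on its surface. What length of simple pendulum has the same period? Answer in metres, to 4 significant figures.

The equivalent simple-pendulum length is L_eq = I/(md), where I is about the pivot and d = 0.25880 m.
I_cm = (2/5)mR² = 0.16988 kg·m², so I = I_cm + md² = 0.16988 + 0.42470 = 0.59459 kg·m².
L_eq = 0.59459/(6.341 × 0.25880) = 0.3623 m.

0.3623 m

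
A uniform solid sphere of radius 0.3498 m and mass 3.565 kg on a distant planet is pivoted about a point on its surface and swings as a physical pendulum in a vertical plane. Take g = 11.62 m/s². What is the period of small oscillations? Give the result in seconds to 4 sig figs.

I_cm = (2/5)mr² = 0.17449 kg·m². The pivot is at distance d = 0.3498 m from the centre of mass.
By the parallel-axis theorem, I = I_cm + md² = 0.17449 + 0.43621 = 0.61070 kg·m².
T = 2π√(I/(mgd)) = 2π√(0.61070/(3.565 × 11.62 × 0.3498)) = 1.290 s.

1.290 s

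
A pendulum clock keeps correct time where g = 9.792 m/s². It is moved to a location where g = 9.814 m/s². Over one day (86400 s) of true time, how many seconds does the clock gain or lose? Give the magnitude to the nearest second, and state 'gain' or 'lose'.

The clock's period scales as T ∝ 1/√g, so T'/T = √(9.792/9.814) = 0.998879.
In 86400 s of true time the clock registers 86400/0.998879 = 86497.0 s, so it gains 97 s.

gain 97 s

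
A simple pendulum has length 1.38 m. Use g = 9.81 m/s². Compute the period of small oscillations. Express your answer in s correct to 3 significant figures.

2.36 s

T = 2π√(L/g) = 2π√(1.38/9.81) = 2π × 0.3751 = 2.36 s.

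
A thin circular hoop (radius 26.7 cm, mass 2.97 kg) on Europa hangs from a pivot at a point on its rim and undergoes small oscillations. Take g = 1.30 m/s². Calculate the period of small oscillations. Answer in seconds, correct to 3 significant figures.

4.03 s

I_cm = mr² = 0.2117 kg·m². The pivot is at distance d = 0.267 m from the centre of mass.
By the parallel-axis theorem, I = I_cm + md² = 0.2117 + 0.2117 = 0.4235 kg·m².
T = 2π√(I/(mgd)) = 2π√(0.4235/(2.97 × 1.30 × 0.267)) = 4.03 s.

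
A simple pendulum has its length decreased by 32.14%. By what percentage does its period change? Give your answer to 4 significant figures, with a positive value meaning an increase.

T ∝ √L, so T'/T = √(0.67860) = 0.82377.
Percentage change in T = (0.82377 − 1) × 100% = -17.62%.

-17.62%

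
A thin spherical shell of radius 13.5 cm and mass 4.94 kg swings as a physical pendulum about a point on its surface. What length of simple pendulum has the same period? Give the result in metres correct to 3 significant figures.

The equivalent simple-pendulum length is L_eq = I/(md), where I is about the pivot and d = 0.1350 m.
I_cm = (2/3)mR² = 0.06002 kg·m², so I = I_cm + md² = 0.06002 + 0.09003 = 0.1501 kg·m².
L_eq = 0.1501/(4.94 × 0.1350) = 0.225 m.

0.225 m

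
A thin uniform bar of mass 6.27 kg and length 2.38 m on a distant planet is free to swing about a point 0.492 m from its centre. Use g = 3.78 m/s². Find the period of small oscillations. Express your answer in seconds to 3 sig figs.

3.89 s

For a physical pendulum T = 2π√(I/(mgd)), with d = 0.4920 m from pivot to centre of mass.
I_cm = mL²/12 = 6.27 × 2.38²/12 = 2.960 kg·m²; I = I_cm + md² = 2.960 + 6.27 × 0.4920² = 4.477 kg·m².
T = 2π√(4.477/(6.27 × 3.78 × 0.4920)) = 3.89 s.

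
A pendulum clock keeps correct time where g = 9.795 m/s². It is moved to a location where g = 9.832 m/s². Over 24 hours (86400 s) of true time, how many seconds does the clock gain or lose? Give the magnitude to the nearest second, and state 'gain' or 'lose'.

gain 163 s

The clock's period scales as T ∝ 1/√g, so T'/T = √(9.795/9.832) = 0.998117.
In 86400 s of true time the clock registers 86400/0.998117 = 86563.0 s, so it gains 163 s.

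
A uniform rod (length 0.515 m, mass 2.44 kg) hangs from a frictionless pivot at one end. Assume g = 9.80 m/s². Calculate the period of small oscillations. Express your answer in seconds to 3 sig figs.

For a physical pendulum T = 2π√(I/(mgd)), with d = 0.2575 m from pivot to centre of mass.
I_cm = mL²/12 = 2.44 × 0.515²/12 = 0.05393 kg·m²; I = I_cm + md² = 0.05393 + 2.44 × 0.2575² = 0.2157 kg·m².
T = 2π√(0.2157/(2.44 × 9.80 × 0.2575)) = 1.18 s.

1.18 s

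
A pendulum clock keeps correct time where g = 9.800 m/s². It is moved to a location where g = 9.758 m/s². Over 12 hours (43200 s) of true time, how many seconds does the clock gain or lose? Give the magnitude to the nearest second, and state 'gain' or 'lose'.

lose 93 s

The clock's period scales as T ∝ 1/√g, so T'/T = √(9.800/9.758) = 1.00215.
In 43200 s of true time the clock registers 43200/1.00215 = 43107.3 s, so it loses 93 s.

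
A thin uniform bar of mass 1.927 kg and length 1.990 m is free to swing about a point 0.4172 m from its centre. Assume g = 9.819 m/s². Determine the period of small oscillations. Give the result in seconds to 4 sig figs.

For a physical pendulum T = 2π√(I/(mgd)), with d = 0.41720 m from pivot to centre of mass.
I_cm = mL²/12 = 1.927 × 1.990²/12 = 0.63593 kg·m²; I = I_cm + md² = 0.63593 + 1.927 × 0.41720² = 0.97133 kg·m².
T = 2π√(0.97133/(1.927 × 9.819 × 0.41720)) = 2.204 s.

2.204 s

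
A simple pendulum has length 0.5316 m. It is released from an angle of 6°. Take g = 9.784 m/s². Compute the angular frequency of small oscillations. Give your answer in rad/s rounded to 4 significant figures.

ω = √(g/L) = √(9.784/0.5316) = 4.290 rad/s.

4.290 rad/s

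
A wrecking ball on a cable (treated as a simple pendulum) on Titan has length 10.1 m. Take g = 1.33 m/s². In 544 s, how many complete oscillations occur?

31

T = 2π√(L/g) = 2π√(10.1/1.33) = 17.31 s.
Number of complete oscillations = ⌊544/17.31⌋ = ⌊31.42⌋ = 31.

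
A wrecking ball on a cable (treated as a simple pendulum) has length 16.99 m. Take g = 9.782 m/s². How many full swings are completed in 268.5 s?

T = 2π√(L/g) = 2π√(16.99/9.782) = 8.2806 s.
Number of complete oscillations = ⌊268.5/8.2806⌋ = ⌊32.425⌋ = 32.

32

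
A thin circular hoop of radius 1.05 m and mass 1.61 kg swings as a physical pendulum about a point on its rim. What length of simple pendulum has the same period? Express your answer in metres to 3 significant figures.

The equivalent simple-pendulum length is L_eq = I/(md), where I is about the pivot and d = 1.050 m.
I_cm = mR² = 1.775 kg·m², so I = I_cm + md² = 1.775 + 1.775 = 3.550 kg·m².
L_eq = 3.550/(1.61 × 1.050) = 2.10 m.

2.10 m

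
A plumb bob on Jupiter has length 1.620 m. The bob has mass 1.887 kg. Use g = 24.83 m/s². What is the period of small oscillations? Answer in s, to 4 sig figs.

1.605 s

T = 2π√(L/g) = 2π√(1.620/24.83) = 2π × 0.25543 = 1.605 s.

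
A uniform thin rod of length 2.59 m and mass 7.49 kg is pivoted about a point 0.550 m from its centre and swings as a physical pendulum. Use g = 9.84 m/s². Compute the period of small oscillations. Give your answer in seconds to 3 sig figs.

For a physical pendulum T = 2π√(I/(mgd)), with d = 0.5500 m from pivot to centre of mass.
I_cm = mL²/12 = 7.49 × 2.59²/12 = 4.187 kg·m²; I = I_cm + md² = 4.187 + 7.49 × 0.5500² = 6.453 kg·m².
T = 2π√(6.453/(7.49 × 9.84 × 0.5500)) = 2.51 s.

2.51 s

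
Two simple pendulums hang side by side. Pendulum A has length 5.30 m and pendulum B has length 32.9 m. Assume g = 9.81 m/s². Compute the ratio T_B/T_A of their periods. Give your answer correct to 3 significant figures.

2.49

T ∝ √L, so T_B/T_A = √(L_B/L_A) = √(32.9/5.30) = 2.49.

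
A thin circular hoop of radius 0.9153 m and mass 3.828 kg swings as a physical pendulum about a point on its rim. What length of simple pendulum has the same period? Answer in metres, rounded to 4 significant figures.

The equivalent simple-pendulum length is L_eq = I/(md), where I is about the pivot and d = 0.91530 m.
I_cm = mR² = 3.2070 kg·m², so I = I_cm + md² = 3.2070 + 3.2070 = 6.4140 kg·m².
L_eq = 6.4140/(3.828 × 0.91530) = 1.831 m.

1.831 m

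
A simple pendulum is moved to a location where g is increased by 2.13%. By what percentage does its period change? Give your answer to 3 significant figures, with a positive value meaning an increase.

T ∝ 1/√g, so T'/T = 1/√(1.021) = 0.9895.
Percentage change in T = (0.9895 − 1) × 100% = -1.05%.

-1.05%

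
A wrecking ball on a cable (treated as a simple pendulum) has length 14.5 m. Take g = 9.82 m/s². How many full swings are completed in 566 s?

74

T = 2π√(L/g) = 2π√(14.5/9.82) = 7.635 s.
Number of complete oscillations = ⌊566/7.635⌋ = ⌊74.13⌋ = 74.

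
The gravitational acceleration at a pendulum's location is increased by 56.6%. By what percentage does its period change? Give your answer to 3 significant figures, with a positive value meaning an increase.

T ∝ 1/√g, so T'/T = 1/√(1.566) = 0.7991.
Percentage change in T = (0.7991 − 1) × 100% = -20.1%.

-20.1%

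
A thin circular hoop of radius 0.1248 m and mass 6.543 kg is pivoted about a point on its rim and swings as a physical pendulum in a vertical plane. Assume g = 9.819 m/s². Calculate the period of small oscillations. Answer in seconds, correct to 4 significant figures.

I_cm = mr² = 0.10191 kg·m². The pivot is at distance d = 0.1248 m from the centre of mass.
By the parallel-axis theorem, I = I_cm + md² = 0.10191 + 0.10191 = 0.20381 kg·m².
T = 2π√(I/(mgd)) = 2π√(0.20381/(6.543 × 9.819 × 0.1248)) = 1.002 s.

1.002 s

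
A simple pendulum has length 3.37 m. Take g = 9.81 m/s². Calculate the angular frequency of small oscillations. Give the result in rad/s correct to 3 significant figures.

ω = √(g/L) = √(9.81/3.37) = 1.71 rad/s.

1.71 rad/s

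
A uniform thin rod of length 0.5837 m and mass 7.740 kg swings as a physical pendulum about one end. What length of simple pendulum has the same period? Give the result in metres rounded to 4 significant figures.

The equivalent simple-pendulum length is L_eq = I/(md), where I is about the pivot and d = 0.29185 m.
I_cm = (1/12)mL² = 0.21976 kg·m², so I = I_cm + md² = 0.21976 + 0.65927 = 0.87902 kg·m².
L_eq = 0.87902/(7.740 × 0.29185) = 0.3891 m.

0.3891 m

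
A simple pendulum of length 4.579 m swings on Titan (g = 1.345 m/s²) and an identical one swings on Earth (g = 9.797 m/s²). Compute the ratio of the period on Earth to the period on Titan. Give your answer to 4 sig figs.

0.3705

T ∝ 1/√g, so T₂/T₁ = √(g₁/g₂) = √(1.345/9.797) = 0.3705.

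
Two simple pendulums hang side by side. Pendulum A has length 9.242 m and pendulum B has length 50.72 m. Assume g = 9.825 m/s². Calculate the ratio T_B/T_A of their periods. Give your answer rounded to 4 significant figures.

T ∝ √L, so T_B/T_A = √(L_B/L_A) = √(50.72/9.242) = 2.343.

2.343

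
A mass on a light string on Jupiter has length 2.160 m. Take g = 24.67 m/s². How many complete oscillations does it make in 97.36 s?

T = 2π√(L/g) = 2π√(2.160/24.67) = 1.8592 s.
Number of complete oscillations = ⌊97.36/1.8592⌋ = ⌊52.367⌋ = 52.

52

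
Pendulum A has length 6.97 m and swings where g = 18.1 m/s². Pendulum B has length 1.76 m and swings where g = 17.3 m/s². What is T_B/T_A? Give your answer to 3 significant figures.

T = 2π√(L/g), so T_B/T_A = √((L_B/g_B)/(L_A/g_A)) = √((1.76/17.3)/(6.97/18.1)) = 0.514.

0.514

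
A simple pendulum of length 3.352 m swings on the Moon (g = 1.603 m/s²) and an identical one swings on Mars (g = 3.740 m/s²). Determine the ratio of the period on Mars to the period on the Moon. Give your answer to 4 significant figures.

0.6547

T ∝ 1/√g, so T₂/T₁ = √(g₁/g₂) = √(1.603/3.740) = 0.6547.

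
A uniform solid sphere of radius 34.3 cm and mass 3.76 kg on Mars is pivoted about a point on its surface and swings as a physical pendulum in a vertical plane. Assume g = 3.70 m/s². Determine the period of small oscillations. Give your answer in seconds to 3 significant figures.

2.26 s

I_cm = (2/5)mr² = 0.1769 kg·m². The pivot is at distance d = 0.343 m from the centre of mass.
By the parallel-axis theorem, I = I_cm + md² = 0.1769 + 0.4424 = 0.6193 kg·m².
T = 2π√(I/(mgd)) = 2π√(0.6193/(3.76 × 3.70 × 0.343)) = 2.26 s.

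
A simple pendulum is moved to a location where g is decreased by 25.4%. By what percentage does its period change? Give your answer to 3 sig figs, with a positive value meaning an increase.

15.8%

T ∝ 1/√g, so T'/T = 1/√(0.7460) = 1.158.
Percentage change in T = (1.158 − 1) × 100% = 15.8%.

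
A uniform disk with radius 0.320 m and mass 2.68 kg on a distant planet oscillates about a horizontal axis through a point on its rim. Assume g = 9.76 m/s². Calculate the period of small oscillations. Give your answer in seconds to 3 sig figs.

I_cm = ½mr² = 0.1372 kg·m². The pivot is at distance d = 0.320 m from the centre of mass.
By the parallel-axis theorem, I = I_cm + md² = 0.1372 + 0.2744 = 0.4116 kg·m².
T = 2π√(I/(mgd)) = 2π√(0.4116/(2.68 × 9.76 × 0.320)) = 1.39 s.

1.39 s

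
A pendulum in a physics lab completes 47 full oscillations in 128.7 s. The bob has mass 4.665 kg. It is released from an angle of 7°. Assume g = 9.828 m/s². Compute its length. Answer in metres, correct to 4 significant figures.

T = 128.7/47 = 2.7383 s.
From T = 2π√(L/g), L = gT²/(4π²) = 9.828 × 2.7383²/(4π²) = 1.867 m.

1.867 m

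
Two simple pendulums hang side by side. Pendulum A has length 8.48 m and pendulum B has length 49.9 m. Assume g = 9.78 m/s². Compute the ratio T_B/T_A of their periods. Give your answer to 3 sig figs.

T ∝ √L, so T_B/T_A = √(L_B/L_A) = √(49.9/8.48) = 2.43.

2.43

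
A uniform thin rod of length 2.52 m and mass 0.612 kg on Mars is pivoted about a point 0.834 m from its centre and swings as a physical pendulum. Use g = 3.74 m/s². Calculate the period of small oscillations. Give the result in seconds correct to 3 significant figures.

For a physical pendulum T = 2π√(I/(mgd)), with d = 0.8340 m from pivot to centre of mass.
I_cm = mL²/12 = 0.612 × 2.52²/12 = 0.3239 kg·m²; I = I_cm + md² = 0.3239 + 0.612 × 0.8340² = 0.7496 kg·m².
T = 2π√(0.7496/(0.612 × 3.74 × 0.8340)) = 3.94 s.

3.94 s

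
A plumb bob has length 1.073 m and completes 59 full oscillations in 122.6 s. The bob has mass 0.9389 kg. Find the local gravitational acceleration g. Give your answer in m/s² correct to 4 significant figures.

9.810 m/s²

T = 122.6/59 = 2.0780 s.
From T = 2π√(L/g), g = 4π²L/T² = 4π² × 1.073/2.0780² = 9.810 m/s².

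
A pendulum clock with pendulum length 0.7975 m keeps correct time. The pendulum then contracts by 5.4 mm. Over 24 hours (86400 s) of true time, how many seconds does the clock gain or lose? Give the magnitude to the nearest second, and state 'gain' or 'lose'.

gain 294 s

T ∝ √L, so T'/T = √(0.79210/0.7975) = 0.996609.
In 86400 s of true time the clock registers 86400/0.996609 = 86694.0 s, so it gains 294 s.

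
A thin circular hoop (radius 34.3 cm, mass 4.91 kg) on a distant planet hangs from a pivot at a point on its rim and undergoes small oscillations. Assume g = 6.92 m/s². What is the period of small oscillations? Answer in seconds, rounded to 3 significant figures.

I_cm = mr² = 0.5777 kg·m². The pivot is at distance d = 0.343 m from the centre of mass.
By the parallel-axis theorem, I = I_cm + md² = 0.5777 + 0.5777 = 1.155 kg·m².
T = 2π√(I/(mgd)) = 2π√(1.155/(4.91 × 6.92 × 0.343)) = 1.98 s.

1.98 s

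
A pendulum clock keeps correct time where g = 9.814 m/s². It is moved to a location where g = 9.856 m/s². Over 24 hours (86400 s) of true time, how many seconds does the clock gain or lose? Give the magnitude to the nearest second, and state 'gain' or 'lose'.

gain 185 s

The clock's period scales as T ∝ 1/√g, so T'/T = √(9.814/9.856) = 0.997867.
In 86400 s of true time the clock registers 86400/0.997867 = 86584.7 s, so it gains 185 s.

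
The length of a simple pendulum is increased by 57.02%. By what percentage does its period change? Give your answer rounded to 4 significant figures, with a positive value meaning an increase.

25.31%

T ∝ √L, so T'/T = √(1.5702) = 1.2531.
Percentage change in T = (1.2531 − 1) × 100% = 25.31%.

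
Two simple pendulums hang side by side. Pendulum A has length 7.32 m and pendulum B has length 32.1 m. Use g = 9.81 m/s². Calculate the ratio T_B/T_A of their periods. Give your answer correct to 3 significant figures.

2.09

T ∝ √L, so T_B/T_A = √(L_B/L_A) = √(32.1/7.32) = 2.09.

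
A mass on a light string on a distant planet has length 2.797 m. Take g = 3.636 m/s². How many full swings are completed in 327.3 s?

59

T = 2π√(L/g) = 2π√(2.797/3.636) = 5.5108 s.
Number of complete oscillations = ⌊327.3/5.5108⌋ = ⌊59.393⌋ = 59.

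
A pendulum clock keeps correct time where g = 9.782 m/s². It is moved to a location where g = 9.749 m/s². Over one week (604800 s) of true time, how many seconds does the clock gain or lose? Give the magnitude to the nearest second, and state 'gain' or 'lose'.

The clock's period scales as T ∝ 1/√g, so T'/T = √(9.782/9.749) = 1.00169.
In 604800 s of true time the clock registers 604800/1.00169 = 603779.0 s, so it loses 1021 s.

lose 1021 s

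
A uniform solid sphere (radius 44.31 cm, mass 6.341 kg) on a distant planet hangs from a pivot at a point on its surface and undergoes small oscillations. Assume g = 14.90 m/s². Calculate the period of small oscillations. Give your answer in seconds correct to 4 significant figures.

1.282 s

I_cm = (2/5)mr² = 0.49799 kg·m². The pivot is at distance d = 0.4431 m from the centre of mass.
By the parallel-axis theorem, I = I_cm + md² = 0.49799 + 1.2450 = 1.7430 kg·m².
T = 2π√(I/(mgd)) = 2π√(1.7430/(6.341 × 14.90 × 0.4431)) = 1.282 s.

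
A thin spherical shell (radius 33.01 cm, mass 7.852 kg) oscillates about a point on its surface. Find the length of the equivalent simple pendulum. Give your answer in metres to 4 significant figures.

The equivalent simple-pendulum length is L_eq = I/(md), where I is about the pivot and d = 0.33010 m.
I_cm = (2/3)mR² = 0.57040 kg·m², so I = I_cm + md² = 0.57040 + 0.85560 = 1.4260 kg·m².
L_eq = 1.4260/(7.852 × 0.33010) = 0.5502 m.

0.5502 m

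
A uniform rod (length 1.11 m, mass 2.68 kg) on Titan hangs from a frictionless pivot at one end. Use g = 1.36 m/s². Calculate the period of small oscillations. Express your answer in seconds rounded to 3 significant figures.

For a physical pendulum T = 2π√(I/(mgd)), with d = 0.5550 m from pivot to centre of mass.
I_cm = mL²/12 = 2.68 × 1.11²/12 = 0.2752 kg·m²; I = I_cm + md² = 0.2752 + 2.68 × 0.5550² = 1.101 kg·m².
T = 2π√(1.101/(2.68 × 1.36 × 0.5550)) = 4.63 s.

4.63 s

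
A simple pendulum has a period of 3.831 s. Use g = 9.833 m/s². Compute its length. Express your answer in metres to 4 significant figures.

From T = 2π√(L/g), L = gT²/(4π²) = 9.833 × 3.8310²/(4π²) = 3.656 m.

3.656 m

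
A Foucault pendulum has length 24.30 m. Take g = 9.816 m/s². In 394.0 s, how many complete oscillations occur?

T = 2π√(L/g) = 2π√(24.30/9.816) = 9.8859 s.
Number of complete oscillations = ⌊394.0/9.8859⌋ = ⌊39.855⌋ = 39.

39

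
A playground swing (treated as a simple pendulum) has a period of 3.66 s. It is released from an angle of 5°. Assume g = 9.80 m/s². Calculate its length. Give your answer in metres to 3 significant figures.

From T = 2π√(L/g), L = gT²/(4π²) = 9.80 × 3.660²/(4π²) = 3.33 m.

3.33 m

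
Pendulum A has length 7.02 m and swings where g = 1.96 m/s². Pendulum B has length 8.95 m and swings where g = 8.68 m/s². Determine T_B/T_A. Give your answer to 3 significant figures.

0.537

T = 2π√(L/g), so T_B/T_A = √((L_B/g_B)/(L_A/g_A)) = √((8.95/8.68)/(7.02/1.96)) = 0.537.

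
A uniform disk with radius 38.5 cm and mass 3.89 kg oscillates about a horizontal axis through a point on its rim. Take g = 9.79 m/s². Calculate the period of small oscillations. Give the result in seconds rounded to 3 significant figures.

I_cm = ½mr² = 0.2883 kg·m². The pivot is at distance d = 0.385 m from the centre of mass.
By the parallel-axis theorem, I = I_cm + md² = 0.2883 + 0.5766 = 0.8649 kg·m².
T = 2π√(I/(mgd)) = 2π√(0.8649/(3.89 × 9.79 × 0.385)) = 1.53 s.

1.53 s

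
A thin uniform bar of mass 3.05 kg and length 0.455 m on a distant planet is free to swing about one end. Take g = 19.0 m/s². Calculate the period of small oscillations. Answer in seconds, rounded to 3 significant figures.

For a physical pendulum T = 2π√(I/(mgd)), with d = 0.2275 m from pivot to centre of mass.
I_cm = mL²/12 = 3.05 × 0.455²/12 = 0.05262 kg·m²; I = I_cm + md² = 0.05262 + 3.05 × 0.2275² = 0.2105 kg·m².
T = 2π√(0.2105/(3.05 × 19.0 × 0.2275)) = 0.794 s.

0.794 s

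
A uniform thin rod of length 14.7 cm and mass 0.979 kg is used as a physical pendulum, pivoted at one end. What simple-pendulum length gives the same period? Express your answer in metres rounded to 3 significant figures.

0.0980 m

The equivalent simple-pendulum length is L_eq = I/(md), where I is about the pivot and d = 0.07350 m.
I_cm = (1/12)mL² = 0.001763 kg·m², so I = I_cm + md² = 0.001763 + 0.005289 = 0.007052 kg·m².
L_eq = 0.007052/(0.979 × 0.07350) = 0.0980 m.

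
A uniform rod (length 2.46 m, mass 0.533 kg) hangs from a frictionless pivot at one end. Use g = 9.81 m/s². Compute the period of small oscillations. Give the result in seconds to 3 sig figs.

2.57 s

For a physical pendulum T = 2π√(I/(mgd)), with d = 1.230 m from pivot to centre of mass.
I_cm = mL²/12 = 0.533 × 2.46²/12 = 0.2688 kg·m²; I = I_cm + md² = 0.2688 + 0.533 × 1.230² = 1.075 kg·m².
T = 2π√(1.075/(0.533 × 9.81 × 1.230)) = 2.57 s.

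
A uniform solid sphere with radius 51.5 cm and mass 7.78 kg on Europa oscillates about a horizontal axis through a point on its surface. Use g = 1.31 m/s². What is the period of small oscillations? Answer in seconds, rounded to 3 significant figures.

4.66 s

I_cm = (2/5)mr² = 0.8254 kg·m². The pivot is at distance d = 0.515 m from the centre of mass.
By the parallel-axis theorem, I = I_cm + md² = 0.8254 + 2.063 = 2.889 kg·m².
T = 2π√(I/(mgd)) = 2π√(2.889/(7.78 × 1.31 × 0.515)) = 4.66 s.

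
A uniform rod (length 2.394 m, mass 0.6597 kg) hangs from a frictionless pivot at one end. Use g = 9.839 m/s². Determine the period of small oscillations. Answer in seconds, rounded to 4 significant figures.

For a physical pendulum T = 2π√(I/(mgd)), with d = 1.1970 m from pivot to centre of mass.
I_cm = mL²/12 = 0.6597 × 2.394²/12 = 0.31507 kg·m²; I = I_cm + md² = 0.31507 + 0.6597 × 1.1970² = 1.2603 kg·m².
T = 2π√(1.2603/(0.6597 × 9.839 × 1.1970)) = 2.531 s.

2.531 s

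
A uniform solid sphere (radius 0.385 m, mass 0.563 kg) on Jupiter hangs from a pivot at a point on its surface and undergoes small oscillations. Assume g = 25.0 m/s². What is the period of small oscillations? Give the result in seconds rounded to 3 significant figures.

I_cm = (2/5)mr² = 0.03338 kg·m². The pivot is at distance d = 0.385 m from the centre of mass.
By the parallel-axis theorem, I = I_cm + md² = 0.03338 + 0.08345 = 0.1168 kg·m².
T = 2π√(I/(mgd)) = 2π√(0.1168/(0.563 × 25.0 × 0.385)) = 0.923 s.

0.923 s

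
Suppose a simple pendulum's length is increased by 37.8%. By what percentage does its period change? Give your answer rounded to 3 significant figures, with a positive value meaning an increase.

17.4%

T ∝ √L, so T'/T = √(1.378) = 1.174.
Percentage change in T = (1.174 − 1) × 100% = 17.4%.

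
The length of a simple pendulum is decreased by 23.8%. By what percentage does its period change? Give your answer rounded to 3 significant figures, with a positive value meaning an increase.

-12.7%

T ∝ √L, so T'/T = √(0.7620) = 0.8729.
Percentage change in T = (0.8729 − 1) × 100% = -12.7%.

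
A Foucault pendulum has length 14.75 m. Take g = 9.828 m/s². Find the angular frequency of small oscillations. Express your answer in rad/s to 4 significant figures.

ω = √(g/L) = √(9.828/14.75) = 0.8163 rad/s.

0.8163 rad/s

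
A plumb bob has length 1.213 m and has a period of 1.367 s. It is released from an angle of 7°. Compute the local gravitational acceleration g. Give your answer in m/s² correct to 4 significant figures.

25.63 m/s²

From T = 2π√(L/g), g = 4π²L/T² = 4π² × 1.213/1.3670² = 25.63 m/s².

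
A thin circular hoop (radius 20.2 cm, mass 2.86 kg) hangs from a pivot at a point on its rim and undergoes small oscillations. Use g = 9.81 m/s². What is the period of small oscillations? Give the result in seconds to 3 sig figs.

I_cm = mr² = 0.1167 kg·m². The pivot is at distance d = 0.202 m from the centre of mass.
By the parallel-axis theorem, I = I_cm + md² = 0.1167 + 0.1167 = 0.2334 kg·m².
T = 2π√(I/(mgd)) = 2π√(0.2334/(2.86 × 9.81 × 0.202)) = 1.28 s.

1.28 s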